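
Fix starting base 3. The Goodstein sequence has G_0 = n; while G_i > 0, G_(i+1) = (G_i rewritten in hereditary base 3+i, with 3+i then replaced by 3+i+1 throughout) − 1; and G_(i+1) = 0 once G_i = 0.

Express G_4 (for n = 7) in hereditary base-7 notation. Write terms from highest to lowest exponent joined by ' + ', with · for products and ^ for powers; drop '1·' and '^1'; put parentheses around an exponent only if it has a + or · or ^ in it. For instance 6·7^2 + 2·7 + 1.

7 + 2

G_0=7  [base 3] 2·3 + 1  →[3↦4]→  2·4 + 1 = 9  −1 ⇒ G_1=8
G_1=8  [base 4] 2·4  →[4↦5]→  2·5 = 10  −1 ⇒ G_2=9
G_2=9  [base 5] 5 + 4  →[5↦6]→  6 + 4 = 10  −1 ⇒ G_3=9
G_3=9  [base 6] 6 + 3  →[6↦7]→  7 + 3 = 10  −1 ⇒ G_4=9
G_4=9  [base 7] 7 + 2  →[7↦8]→  8 + 2 = 10  −1 ⇒ G_5=9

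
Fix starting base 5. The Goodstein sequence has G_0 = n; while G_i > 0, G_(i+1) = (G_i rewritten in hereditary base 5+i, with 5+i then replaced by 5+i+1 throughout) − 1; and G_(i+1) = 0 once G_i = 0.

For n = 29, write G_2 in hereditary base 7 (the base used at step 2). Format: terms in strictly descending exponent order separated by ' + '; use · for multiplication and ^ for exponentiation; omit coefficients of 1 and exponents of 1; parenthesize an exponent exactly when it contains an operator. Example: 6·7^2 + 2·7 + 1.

7^2 + 2

[0] 29 ≡ 5^2 + 4 (base 5). Lift 6: 40. −1: 39.
[1] 39 ≡ 6^2 + 3 (base 6). Lift 7: 52. −1: 51.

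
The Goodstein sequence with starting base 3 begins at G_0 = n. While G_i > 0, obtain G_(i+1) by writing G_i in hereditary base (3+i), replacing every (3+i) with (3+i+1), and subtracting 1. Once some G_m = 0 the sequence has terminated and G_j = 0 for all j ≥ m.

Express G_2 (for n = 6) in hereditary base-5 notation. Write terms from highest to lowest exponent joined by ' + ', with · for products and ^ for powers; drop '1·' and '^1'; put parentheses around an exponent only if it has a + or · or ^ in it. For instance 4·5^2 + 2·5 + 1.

5 + 2

base 3: 6 = 2·3; at 4: 2·4 = 8; next = 7
base 4: 7 = 4 + 3; at 5: 5 + 3 = 8; next = 7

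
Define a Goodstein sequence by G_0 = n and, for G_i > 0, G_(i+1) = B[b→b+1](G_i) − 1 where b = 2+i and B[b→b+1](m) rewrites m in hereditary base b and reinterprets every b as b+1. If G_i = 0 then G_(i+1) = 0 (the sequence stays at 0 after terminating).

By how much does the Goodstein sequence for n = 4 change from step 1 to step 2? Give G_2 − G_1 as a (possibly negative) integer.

base 2: 4 = 2^2; at 3: 3^3 = 27; next = 26
base 3: 26 = 2·3^2 + 2·3 + 2; at 4: 2·4^2 + 2·4 + 2 = 42; next = 41

15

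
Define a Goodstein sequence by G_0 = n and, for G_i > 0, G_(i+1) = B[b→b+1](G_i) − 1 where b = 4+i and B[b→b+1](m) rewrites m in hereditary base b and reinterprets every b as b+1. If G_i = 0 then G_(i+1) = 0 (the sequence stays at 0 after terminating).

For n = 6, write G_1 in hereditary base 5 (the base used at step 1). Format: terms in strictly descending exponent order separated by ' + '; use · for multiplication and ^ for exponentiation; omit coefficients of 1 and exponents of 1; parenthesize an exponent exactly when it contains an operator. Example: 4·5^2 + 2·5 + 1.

G_0=6  [base 4] 4 + 2  →[4↦5]→  5 + 2 = 7  −1 ⇒ G_1=6
G_1=6  [base 5] 5 + 1  →[5↦6]→  6 + 1 = 7  −1 ⇒ G_2=6

5 + 1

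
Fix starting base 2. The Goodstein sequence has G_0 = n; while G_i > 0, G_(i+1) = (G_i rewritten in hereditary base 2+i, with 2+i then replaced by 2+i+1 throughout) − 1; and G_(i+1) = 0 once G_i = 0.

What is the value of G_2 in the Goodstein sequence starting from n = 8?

8 —HB2→ 2^(2 + 1) —bump→ 3^(3 + 1) = 81 —(−1)→ 80
80 —HB3→ 2·3^3 + 2·3^2 + 2·3 + 2 —bump→ 2·4^4 + 2·4^2 + 2·4 + 2 = 554 —(−1)→ 553
553 —HB4→ 2·4^4 + 2·4^2 + 2·4 + 1 —bump→ 2·5^5 + 2·5^2 + 2·5 + 1 = 6311 —(−1)→ 6310

553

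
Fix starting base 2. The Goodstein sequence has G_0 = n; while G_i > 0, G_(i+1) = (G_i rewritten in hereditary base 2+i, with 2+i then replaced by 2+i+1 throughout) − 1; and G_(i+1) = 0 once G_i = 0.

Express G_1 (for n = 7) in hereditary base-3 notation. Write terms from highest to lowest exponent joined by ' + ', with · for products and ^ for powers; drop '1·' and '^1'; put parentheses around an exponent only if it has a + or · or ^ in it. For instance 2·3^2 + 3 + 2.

(0) 7|_2 = 2^2 + 2 + 1 ↦ 3^3 + 3 + 1|_3 = 31 ⇒ 30
(1) 30|_3 = 3^3 + 3 ↦ 4^4 + 4|_4 = 260 ⇒ 259

3^3 + 3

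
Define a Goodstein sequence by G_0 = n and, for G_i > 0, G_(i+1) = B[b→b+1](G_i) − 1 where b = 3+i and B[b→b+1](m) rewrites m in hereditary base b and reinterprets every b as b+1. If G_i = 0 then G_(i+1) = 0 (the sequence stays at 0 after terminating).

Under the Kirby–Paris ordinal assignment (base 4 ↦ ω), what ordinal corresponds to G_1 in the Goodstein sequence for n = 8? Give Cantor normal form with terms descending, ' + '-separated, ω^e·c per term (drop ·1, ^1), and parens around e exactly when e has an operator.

step 0: 8 = 2·3 + 2; sub 4 for 3: 2·4 + 2; = 10; G_1 = 10−1 = 9
step 1: 9 = 2·4 + 1; sub 5 for 4: 2·5 + 1; = 11; G_2 = 11−1 = 10

ω·2 + 1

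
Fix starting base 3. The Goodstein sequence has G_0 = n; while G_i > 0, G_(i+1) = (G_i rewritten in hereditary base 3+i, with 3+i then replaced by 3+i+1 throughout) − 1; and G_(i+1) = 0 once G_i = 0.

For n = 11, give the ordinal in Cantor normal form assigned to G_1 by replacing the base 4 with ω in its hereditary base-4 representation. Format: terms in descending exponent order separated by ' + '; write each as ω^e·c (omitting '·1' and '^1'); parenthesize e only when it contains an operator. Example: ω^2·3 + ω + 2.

i=0: 11 = 3^2 + 2 (b=3); 3→4: 4^2 + 2 = 18; 18−1 = 17
i=1: 17 = 4^2 + 1 (b=4); 4→5: 5^2 + 1 = 26; 26−1 = 25

ω^2 + 1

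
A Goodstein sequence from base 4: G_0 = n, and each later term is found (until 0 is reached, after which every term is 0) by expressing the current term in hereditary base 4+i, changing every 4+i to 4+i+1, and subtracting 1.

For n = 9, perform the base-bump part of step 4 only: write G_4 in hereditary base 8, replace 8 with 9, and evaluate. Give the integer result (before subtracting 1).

(0) 9|_4 = 2·4 + 1 ↦ 2·5 + 1|_5 = 11 ⇒ 10
(1) 10|_5 = 2·5 ↦ 2·6|_6 = 12 ⇒ 11
(2) 11|_6 = 6 + 5 ↦ 7 + 5|_7 = 12 ⇒ 11
(3) 11|_7 = 7 + 4 ↦ 8 + 4|_8 = 12 ⇒ 11
(4) 11|_8 = 8 + 3 ↦ 9 + 3|_9 = 12 ⇒ 11

12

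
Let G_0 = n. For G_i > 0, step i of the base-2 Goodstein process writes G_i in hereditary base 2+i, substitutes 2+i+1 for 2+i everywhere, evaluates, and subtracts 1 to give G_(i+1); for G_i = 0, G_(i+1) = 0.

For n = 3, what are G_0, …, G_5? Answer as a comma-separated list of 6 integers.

3 —HB2→ 2 + 1 —bump→ 3 + 1 = 4 —(−1)→ 3
3 —HB3→ 3 —bump→ 4 = 4 —(−1)→ 3
3 —HB4→ 3 —bump→ 3 = 3 —(−1)→ 2
2 —HB5→ 2 —bump→ 2 = 2 —(−1)→ 1
1 —HB6→ 1 —bump→ 1 = 1 —(−1)→ 0

3, 3, 3, 2, 1, 0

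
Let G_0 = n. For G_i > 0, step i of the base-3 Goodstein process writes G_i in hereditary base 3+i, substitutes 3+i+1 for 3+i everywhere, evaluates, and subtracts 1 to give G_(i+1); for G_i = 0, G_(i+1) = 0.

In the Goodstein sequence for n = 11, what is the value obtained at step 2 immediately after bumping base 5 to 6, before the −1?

[0] 11 ≡ 3^2 + 2 (base 3). Lift 4: 18. −1: 17.
[1] 17 ≡ 4^2 + 1 (base 4). Lift 5: 26. −1: 25.

36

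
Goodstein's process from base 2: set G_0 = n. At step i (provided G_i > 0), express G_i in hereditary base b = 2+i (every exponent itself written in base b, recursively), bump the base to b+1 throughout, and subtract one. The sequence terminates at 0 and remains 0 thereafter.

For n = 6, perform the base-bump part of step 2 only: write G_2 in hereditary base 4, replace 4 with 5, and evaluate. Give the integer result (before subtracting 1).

G_0 = 6. HB_2(6) = 2^2 + 2. Bump = 30. G_1 = 29.
G_1 = 29. HB_3(29) = 3^3 + 2. Bump = 258. G_2 = 257.
G_2 = 257. HB_4(257) = 4^4 + 1. Bump = 3126. G_3 = 3125.

3126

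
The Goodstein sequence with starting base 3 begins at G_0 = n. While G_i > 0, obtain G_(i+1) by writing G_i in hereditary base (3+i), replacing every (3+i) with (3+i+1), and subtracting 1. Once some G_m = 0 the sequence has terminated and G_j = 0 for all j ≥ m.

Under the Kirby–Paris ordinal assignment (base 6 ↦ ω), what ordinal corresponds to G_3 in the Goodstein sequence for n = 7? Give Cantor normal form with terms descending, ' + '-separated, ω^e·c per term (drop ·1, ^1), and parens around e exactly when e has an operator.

ω + 3

i=0: 7 = 2·3 + 1 (b=3); 3→4: 2·4 + 1 = 9; 9−1 = 8
i=1: 8 = 2·4 (b=4); 4→5: 2·5 = 10; 10−1 = 9
i=2: 9 = 5 + 4 (b=5); 5→6: 6 + 4 = 10; 10−1 = 9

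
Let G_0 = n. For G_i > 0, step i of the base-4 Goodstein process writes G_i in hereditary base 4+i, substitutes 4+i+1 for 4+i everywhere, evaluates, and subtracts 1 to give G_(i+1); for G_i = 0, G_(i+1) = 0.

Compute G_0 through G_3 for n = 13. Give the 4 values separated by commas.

G_0=13  [base 4] 3·4 + 1  →[4↦5]→  3·5 + 1 = 16  −1 ⇒ G_1=15
G_1=15  [base 5] 3·5  →[5↦6]→  3·6 = 18  −1 ⇒ G_2=17
G_2=17  [base 6] 2·6 + 5  →[6↦7]→  2·7 + 5 = 19  −1 ⇒ G_3=18

13, 15, 17, 18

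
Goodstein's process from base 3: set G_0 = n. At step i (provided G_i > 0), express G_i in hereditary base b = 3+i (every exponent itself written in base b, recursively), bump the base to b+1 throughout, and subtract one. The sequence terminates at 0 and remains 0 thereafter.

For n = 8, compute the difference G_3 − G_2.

(0) 8|_3 = 2·3 + 2 ↦ 2·4 + 2|_4 = 10 ⇒ 9
(1) 9|_4 = 2·4 + 1 ↦ 2·5 + 1|_5 = 11 ⇒ 10
(2) 10|_5 = 2·5 ↦ 2·6|_6 = 12 ⇒ 11

1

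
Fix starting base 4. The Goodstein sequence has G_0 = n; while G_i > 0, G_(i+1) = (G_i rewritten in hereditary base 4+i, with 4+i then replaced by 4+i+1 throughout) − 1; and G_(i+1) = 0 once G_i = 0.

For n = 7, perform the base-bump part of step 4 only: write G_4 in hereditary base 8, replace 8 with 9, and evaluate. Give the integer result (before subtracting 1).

7

7 —HB4→ 4 + 3 —bump→ 5 + 3 = 8 —(−1)→ 7
7 —HB5→ 5 + 2 —bump→ 6 + 2 = 8 —(−1)→ 7
7 —HB6→ 6 + 1 —bump→ 7 + 1 = 8 —(−1)→ 7
7 —HB7→ 7 —bump→ 8 = 8 —(−1)→ 7
7 —HB8→ 7 —bump→ 7 = 7 —(−1)→ 6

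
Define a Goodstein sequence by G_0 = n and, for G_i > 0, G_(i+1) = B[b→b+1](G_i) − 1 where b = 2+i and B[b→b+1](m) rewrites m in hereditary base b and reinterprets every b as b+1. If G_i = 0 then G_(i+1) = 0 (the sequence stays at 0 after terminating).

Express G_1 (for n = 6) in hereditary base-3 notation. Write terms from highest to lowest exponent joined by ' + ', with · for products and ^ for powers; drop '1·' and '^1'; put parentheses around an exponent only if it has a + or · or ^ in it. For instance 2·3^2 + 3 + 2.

3^3 + 2

i=0: 6 = 2^2 + 2 (b=2); 2→3: 3^3 + 3 = 30; 30−1 = 29
i=1: 29 = 3^3 + 2 (b=3); 3→4: 4^4 + 2 = 258; 258−1 = 257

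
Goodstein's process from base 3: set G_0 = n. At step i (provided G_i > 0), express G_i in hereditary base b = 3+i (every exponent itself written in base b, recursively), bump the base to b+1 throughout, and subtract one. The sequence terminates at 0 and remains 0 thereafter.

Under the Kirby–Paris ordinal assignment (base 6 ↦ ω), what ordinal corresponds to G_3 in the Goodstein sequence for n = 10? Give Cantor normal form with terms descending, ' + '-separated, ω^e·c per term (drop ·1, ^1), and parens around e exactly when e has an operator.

ω·4 + 3

(0) 10|_3 = 3^2 + 1 ↦ 4^2 + 1|_4 = 17 ⇒ 16
(1) 16|_4 = 4^2 ↦ 5^2|_5 = 25 ⇒ 24
(2) 24|_5 = 4·5 + 4 ↦ 4·6 + 4|_6 = 28 ⇒ 27
(3) 27|_6 = 4·6 + 3 ↦ 4·7 + 3|_7 = 31 ⇒ 30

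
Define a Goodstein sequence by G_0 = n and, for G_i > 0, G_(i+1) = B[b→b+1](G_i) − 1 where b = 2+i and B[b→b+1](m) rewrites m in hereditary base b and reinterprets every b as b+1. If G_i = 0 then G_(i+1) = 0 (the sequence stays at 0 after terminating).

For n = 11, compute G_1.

G_0=11  [base 2] 2^(2 + 1) + 2 + 1  →[2↦3]→  3^(3 + 1) + 3 + 1 = 85  −1 ⇒ G_1=84
G_1=84  [base 3] 3^(3 + 1) + 3  →[3↦4]→  4^(4 + 1) + 4 = 1028  −1 ⇒ G_2=1027

84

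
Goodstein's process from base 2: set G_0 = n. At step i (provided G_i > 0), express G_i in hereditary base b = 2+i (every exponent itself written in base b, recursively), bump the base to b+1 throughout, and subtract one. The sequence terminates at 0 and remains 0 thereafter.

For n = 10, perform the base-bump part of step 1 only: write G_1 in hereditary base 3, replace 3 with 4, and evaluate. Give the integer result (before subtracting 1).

1026

step 0: 10 = 2^(2 + 1) + 2; sub 3 for 2: 3^(3 + 1) + 3; = 84; G_1 = 84−1 = 83
step 1: 83 = 3^(3 + 1) + 2; sub 4 for 3: 4^(4 + 1) + 2; = 1026; G_2 = 1026−1 = 1025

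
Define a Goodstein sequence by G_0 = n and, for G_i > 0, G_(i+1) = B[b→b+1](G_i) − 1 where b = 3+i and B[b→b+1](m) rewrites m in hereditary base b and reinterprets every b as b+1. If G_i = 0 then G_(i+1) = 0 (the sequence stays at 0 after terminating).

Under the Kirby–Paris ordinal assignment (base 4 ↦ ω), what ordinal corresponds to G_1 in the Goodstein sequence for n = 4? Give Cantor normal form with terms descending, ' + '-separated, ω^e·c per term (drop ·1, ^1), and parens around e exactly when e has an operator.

ω

i=0: 4 = 3 + 1 (b=3); 3→4: 4 + 1 = 5; 5−1 = 4
i=1: 4 = 4 (b=4); 4→5: 5 = 5; 5−1 = 4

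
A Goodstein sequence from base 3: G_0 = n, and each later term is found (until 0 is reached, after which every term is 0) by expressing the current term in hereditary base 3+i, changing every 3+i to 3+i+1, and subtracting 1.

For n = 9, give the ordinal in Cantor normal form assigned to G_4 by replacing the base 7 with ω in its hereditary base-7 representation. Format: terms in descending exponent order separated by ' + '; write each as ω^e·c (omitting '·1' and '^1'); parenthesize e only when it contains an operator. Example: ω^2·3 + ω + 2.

ω·3

[0] 9 ≡ 3^2 (base 3). Lift 4: 16. −1: 15.
[1] 15 ≡ 3·4 + 3 (base 4). Lift 5: 18. −1: 17.
[2] 17 ≡ 3·5 + 2 (base 5). Lift 6: 20. −1: 19.
[3] 19 ≡ 3·6 + 1 (base 6). Lift 7: 22. −1: 21.
[4] 21 ≡ 3·7 (base 7). Lift 8: 24. −1: 23.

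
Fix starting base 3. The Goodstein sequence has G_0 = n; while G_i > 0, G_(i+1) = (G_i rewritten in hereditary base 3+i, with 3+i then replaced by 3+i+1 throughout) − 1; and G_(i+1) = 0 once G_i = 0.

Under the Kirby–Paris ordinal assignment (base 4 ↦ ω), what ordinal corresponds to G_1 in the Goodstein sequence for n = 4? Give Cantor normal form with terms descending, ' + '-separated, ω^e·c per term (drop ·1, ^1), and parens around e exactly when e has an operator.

G_0=4  [base 3] 3 + 1  →[3↦4]→  4 + 1 = 5  −1 ⇒ G_1=4
G_1=4  [base 4] 4  →[4↦5]→  5 = 5  −1 ⇒ G_2=4

ω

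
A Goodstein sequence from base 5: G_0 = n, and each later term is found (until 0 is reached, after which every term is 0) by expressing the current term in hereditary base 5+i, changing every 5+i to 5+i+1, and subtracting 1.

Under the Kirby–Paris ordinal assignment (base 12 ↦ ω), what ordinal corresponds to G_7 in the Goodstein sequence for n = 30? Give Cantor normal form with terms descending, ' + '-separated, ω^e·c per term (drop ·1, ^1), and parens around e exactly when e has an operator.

base 5: 30 = 5^2 + 5; at 6: 6^2 + 6 = 42; next = 41
base 6: 41 = 6^2 + 5; at 7: 7^2 + 5 = 54; next = 53
base 7: 53 = 7^2 + 4; at 8: 8^2 + 4 = 68; next = 67
base 8: 67 = 8^2 + 3; at 9: 9^2 + 3 = 84; next = 83
base 9: 83 = 9^2 + 2; at 10: 10^2 + 2 = 102; next = 101
base 10: 101 = 10^2 + 1; at 11: 11^2 + 1 = 122; next = 121
base 11: 121 = 11^2; at 12: 12^2 = 144; next = 143
base 12: 143 = 11·12 + 11; at 13: 11·13 + 11 = 154; next = 153

ω·11 + 11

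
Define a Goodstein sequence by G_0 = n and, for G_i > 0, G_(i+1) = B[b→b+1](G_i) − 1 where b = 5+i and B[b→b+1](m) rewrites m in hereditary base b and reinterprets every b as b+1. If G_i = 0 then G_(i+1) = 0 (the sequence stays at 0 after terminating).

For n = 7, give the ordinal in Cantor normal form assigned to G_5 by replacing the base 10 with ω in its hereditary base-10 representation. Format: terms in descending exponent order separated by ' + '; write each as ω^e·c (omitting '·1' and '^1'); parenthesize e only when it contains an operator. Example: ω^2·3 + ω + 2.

base 5: 7 = 5 + 2; at 6: 6 + 2 = 8; next = 7
base 6: 7 = 6 + 1; at 7: 7 + 1 = 8; next = 7
base 7: 7 = 7; at 8: 8 = 8; next = 7
base 8: 7 = 7; at 9: 7 = 7; next = 6
base 9: 6 = 6; at 10: 6 = 6; next = 5

5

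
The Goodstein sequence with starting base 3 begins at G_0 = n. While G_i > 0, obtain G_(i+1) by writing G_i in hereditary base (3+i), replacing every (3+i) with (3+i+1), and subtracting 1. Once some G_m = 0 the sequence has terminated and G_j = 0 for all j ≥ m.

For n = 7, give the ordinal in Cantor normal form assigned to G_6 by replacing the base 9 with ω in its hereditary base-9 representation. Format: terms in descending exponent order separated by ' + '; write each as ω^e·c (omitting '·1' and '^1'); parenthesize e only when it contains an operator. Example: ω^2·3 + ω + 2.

base 3: 7 = 2·3 + 1; at 4: 2·4 + 1 = 9; next = 8
base 4: 8 = 2·4; at 5: 2·5 = 10; next = 9
base 5: 9 = 5 + 4; at 6: 6 + 4 = 10; next = 9
base 6: 9 = 6 + 3; at 7: 7 + 3 = 10; next = 9
base 7: 9 = 7 + 2; at 8: 8 + 2 = 10; next = 9
base 8: 9 = 8 + 1; at 9: 9 + 1 = 10; next = 9
base 9: 9 = 9; at 10: 10 = 10; next = 9

ω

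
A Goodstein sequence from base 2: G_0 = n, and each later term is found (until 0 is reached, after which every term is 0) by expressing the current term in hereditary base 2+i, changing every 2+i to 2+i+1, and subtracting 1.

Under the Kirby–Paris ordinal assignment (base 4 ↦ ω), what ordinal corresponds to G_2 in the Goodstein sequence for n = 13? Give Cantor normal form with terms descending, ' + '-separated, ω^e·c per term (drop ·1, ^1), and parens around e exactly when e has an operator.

(0) 13|_2 = 2^(2 + 1) + 2^2 + 1 ↦ 3^(3 + 1) + 3^3 + 1|_3 = 109 ⇒ 108
(1) 108|_3 = 3^(3 + 1) + 3^3 ↦ 4^(4 + 1) + 4^4|_4 = 1280 ⇒ 1279
(2) 1279|_4 = 4^(4 + 1) + 3·4^3 + 3·4^2 + 3·4 + 3 ↦ 5^(5 + 1) + 3·5^3 + 3·5^2 + 3·5 + 3|_5 = 16093 ⇒ 16092

ω^(ω + 1) + ω^3·3 + ω^2·3 + ω·3 + 3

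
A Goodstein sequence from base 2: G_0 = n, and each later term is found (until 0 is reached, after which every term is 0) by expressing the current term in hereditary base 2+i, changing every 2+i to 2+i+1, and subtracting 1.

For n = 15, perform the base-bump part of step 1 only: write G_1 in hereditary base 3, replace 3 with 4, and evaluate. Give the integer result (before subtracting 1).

1284

base 2: 15 = 2^(2 + 1) + 2^2 + 2 + 1; at 3: 3^(3 + 1) + 3^3 + 3 + 1 = 112; next = 111
base 3: 111 = 3^(3 + 1) + 3^3 + 3; at 4: 4^(4 + 1) + 4^4 + 4 = 1284; next = 1283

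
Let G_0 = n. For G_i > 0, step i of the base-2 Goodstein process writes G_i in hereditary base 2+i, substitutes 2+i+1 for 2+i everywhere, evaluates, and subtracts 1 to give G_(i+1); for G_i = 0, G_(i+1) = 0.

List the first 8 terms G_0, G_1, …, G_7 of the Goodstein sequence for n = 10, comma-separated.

10, 83, 1025, 15625, 279935, 4215754, 84073323, 1937434592

10 —HB2→ 2^(2 + 1) + 2 —bump→ 3^(3 + 1) + 3 = 84 —(−1)→ 83
83 —HB3→ 3^(3 + 1) + 2 —bump→ 4^(4 + 1) + 2 = 1026 —(−1)→ 1025
1025 —HB4→ 4^(4 + 1) + 1 —bump→ 5^(5 + 1) + 1 = 15626 —(−1)→ 15625
15625 —HB5→ 5^(5 + 1) —bump→ 6^(6 + 1) = 279936 —(−1)→ 279935
279935 —HB6→ 5·6^6 + 5·6^5 + 5·6^4 + 5·6^3 + 5·6^2 + 5·6 + 5 —bump→ 5·7^7 + 5·7^5 + 5·7^4 + 5·7^3 + 5·7^2 + 5·7 + 5 = 4215755 —(−1)→ 4215754
4215754 —HB7→ 5·7^7 + 5·7^5 + 5·7^4 + 5·7^3 + 5·7^2 + 5·7 + 4 —bump→ 5·8^8 + 5·8^5 + 5·8^4 + 5·8^3 + 5·8^2 + 5·8 + 4 = 84073324 —(−1)→ 84073323
84073323 —HB8→ 5·8^8 + 5·8^5 + 5·8^4 + 5·8^3 + 5·8^2 + 5·8 + 3 —bump→ 5·9^9 + 5·9^5 + 5·9^4 + 5·9^3 + 5·9^2 + 5·9 + 3 = 1937434593 —(−1)→ 1937434592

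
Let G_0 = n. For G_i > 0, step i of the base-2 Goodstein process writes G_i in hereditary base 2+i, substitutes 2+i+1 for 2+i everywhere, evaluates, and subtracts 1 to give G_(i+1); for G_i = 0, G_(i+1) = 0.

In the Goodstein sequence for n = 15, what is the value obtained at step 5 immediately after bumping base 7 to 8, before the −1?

150994944

G_0 = 15. HB_2(15) = 2^(2 + 1) + 2^2 + 2 + 1. Bump = 112. G_1 = 111.
G_1 = 111. HB_3(111) = 3^(3 + 1) + 3^3 + 3. Bump = 1284. G_2 = 1283.
G_2 = 1283. HB_4(1283) = 4^(4 + 1) + 4^4 + 3. Bump = 18753. G_3 = 18752.
G_3 = 18752. HB_5(18752) = 5^(5 + 1) + 5^5 + 2. Bump = 326594. G_4 = 326593.
G_4 = 326593. HB_6(326593) = 6^(6 + 1) + 6^6 + 1. Bump = 6588345. G_5 = 6588344.
G_5 = 6588344. HB_7(6588344) = 7^(7 + 1) + 7^7. Bump = 150994944. G_6 = 150994943.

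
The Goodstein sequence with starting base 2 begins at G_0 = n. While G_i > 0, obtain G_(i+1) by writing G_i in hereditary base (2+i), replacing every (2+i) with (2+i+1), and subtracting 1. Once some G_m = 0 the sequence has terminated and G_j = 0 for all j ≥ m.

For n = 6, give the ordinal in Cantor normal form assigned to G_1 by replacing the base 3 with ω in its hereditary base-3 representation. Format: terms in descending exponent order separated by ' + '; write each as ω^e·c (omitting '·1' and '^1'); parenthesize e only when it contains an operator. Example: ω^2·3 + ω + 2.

[0] 6 ≡ 2^2 + 2 (base 2). Lift 3: 30. −1: 29.
[1] 29 ≡ 3^3 + 2 (base 3). Lift 4: 258. −1: 257.

ω^ω + 2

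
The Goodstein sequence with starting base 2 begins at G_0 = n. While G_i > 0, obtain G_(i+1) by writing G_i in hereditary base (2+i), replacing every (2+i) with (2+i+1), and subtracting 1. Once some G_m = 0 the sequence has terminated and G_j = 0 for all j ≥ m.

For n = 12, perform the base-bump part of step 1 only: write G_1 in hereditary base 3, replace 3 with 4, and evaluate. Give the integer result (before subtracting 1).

(0) 12|_2 = 2^(2 + 1) + 2^2 ↦ 3^(3 + 1) + 3^3|_3 = 108 ⇒ 107
(1) 107|_3 = 3^(3 + 1) + 2·3^2 + 2·3 + 2 ↦ 4^(4 + 1) + 2·4^2 + 2·4 + 2|_4 = 1066 ⇒ 1065

1066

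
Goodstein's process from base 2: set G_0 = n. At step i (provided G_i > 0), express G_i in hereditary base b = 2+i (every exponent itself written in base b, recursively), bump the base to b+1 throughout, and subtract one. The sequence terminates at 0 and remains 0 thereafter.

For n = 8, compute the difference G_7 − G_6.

[0] 8 ≡ 2^(2 + 1) (base 2). Lift 3: 81. −1: 80.
[1] 80 ≡ 2·3^3 + 2·3^2 + 2·3 + 2 (base 3). Lift 4: 554. −1: 553.
[2] 553 ≡ 2·4^4 + 2·4^2 + 2·4 + 1 (base 4). Lift 5: 6311. −1: 6310.
[3] 6310 ≡ 2·5^5 + 2·5^2 + 2·5 (base 5). Lift 6: 93396. −1: 93395.
[4] 93395 ≡ 2·6^6 + 2·6^2 + 6 + 5 (base 6). Lift 7: 1647196. −1: 1647195.
[5] 1647195 ≡ 2·7^7 + 2·7^2 + 7 + 4 (base 7). Lift 8: 33554572. −1: 33554571.
[6] 33554571 ≡ 2·8^8 + 2·8^2 + 8 + 3 (base 8). Lift 9: 774841152. −1: 774841151.

741286580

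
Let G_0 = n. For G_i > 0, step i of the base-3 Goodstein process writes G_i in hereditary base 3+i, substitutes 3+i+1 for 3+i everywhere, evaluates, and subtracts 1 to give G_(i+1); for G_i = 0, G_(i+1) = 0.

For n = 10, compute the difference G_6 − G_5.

3

G_0 = 10. HB_3(10) = 3^2 + 1. Bump = 17. G_1 = 16.
G_1 = 16. HB_4(16) = 4^2. Bump = 25. G_2 = 24.
G_2 = 24. HB_5(24) = 4·5 + 4. Bump = 28. G_3 = 27.
G_3 = 27. HB_6(27) = 4·6 + 3. Bump = 31. G_4 = 30.
G_4 = 30. HB_7(30) = 4·7 + 2. Bump = 34. G_5 = 33.
G_5 = 33. HB_8(33) = 4·8 + 1. Bump = 37. G_6 = 36.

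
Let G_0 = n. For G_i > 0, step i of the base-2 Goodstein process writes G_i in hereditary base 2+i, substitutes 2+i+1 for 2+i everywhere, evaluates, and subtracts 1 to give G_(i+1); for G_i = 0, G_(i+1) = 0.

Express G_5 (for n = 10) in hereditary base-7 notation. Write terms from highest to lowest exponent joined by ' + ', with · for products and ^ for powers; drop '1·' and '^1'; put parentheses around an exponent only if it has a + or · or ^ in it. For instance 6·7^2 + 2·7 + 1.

(0) 10|_2 = 2^(2 + 1) + 2 ↦ 3^(3 + 1) + 3|_3 = 84 ⇒ 83
(1) 83|_3 = 3^(3 + 1) + 2 ↦ 4^(4 + 1) + 2|_4 = 1026 ⇒ 1025
(2) 1025|_4 = 4^(4 + 1) + 1 ↦ 5^(5 + 1) + 1|_5 = 15626 ⇒ 15625
(3) 15625|_5 = 5^(5 + 1) ↦ 6^(6 + 1)|_6 = 279936 ⇒ 279935
(4) 279935|_6 = 5·6^6 + 5·6^5 + 5·6^4 + 5·6^3 + 5·6^2 + 5·6 + 5 ↦ 5·7^7 + 5·7^5 + 5·7^4 + 5·7^3 + 5·7^2 + 5·7 + 5|_7 = 4215755 ⇒ 4215754
(5) 4215754|_7 = 5·7^7 + 5·7^5 + 5·7^4 + 5·7^3 + 5·7^2 + 5·7 + 4 ↦ 5·8^8 + 5·8^5 + 5·8^4 + 5·8^3 + 5·8^2 + 5·8 + 4|_8 = 84073324 ⇒ 84073323

5·7^7 + 5·7^5 + 5·7^4 + 5·7^3 + 5·7^2 + 5·7 + 4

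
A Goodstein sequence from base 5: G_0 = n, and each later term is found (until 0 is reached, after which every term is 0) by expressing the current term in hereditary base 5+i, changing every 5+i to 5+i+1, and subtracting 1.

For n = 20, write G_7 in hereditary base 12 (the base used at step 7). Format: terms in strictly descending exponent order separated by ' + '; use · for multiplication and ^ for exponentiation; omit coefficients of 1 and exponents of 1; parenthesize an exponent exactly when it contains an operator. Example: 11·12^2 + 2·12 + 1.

G_0 = 20. HB_5(20) = 4·5. Bump = 24. G_1 = 23.
G_1 = 23. HB_6(23) = 3·6 + 5. Bump = 26. G_2 = 25.
G_2 = 25. HB_7(25) = 3·7 + 4. Bump = 28. G_3 = 27.
G_3 = 27. HB_8(27) = 3·8 + 3. Bump = 30. G_4 = 29.
G_4 = 29. HB_9(29) = 3·9 + 2. Bump = 32. G_5 = 31.
G_5 = 31. HB_10(31) = 3·10 + 1. Bump = 34. G_6 = 33.
G_6 = 33. HB_11(33) = 3·11. Bump = 36. G_7 = 35.
G_7 = 35. HB_12(35) = 2·12 + 11. Bump = 37. G_8 = 36.

2·12 + 11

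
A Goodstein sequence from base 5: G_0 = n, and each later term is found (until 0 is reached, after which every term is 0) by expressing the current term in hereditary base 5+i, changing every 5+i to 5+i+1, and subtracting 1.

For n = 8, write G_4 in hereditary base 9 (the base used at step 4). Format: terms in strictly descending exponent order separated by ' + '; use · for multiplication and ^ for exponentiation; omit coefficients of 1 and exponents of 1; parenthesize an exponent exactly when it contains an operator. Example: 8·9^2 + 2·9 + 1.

G_0 = 8. HB_5(8) = 5 + 3. Bump = 9. G_1 = 8.
G_1 = 8. HB_6(8) = 6 + 2. Bump = 9. G_2 = 8.
G_2 = 8. HB_7(8) = 7 + 1. Bump = 9. G_3 = 8.
G_3 = 8. HB_8(8) = 8. Bump = 9. G_4 = 8.
G_4 = 8. HB_9(8) = 8. Bump = 8. G_5 = 7.

8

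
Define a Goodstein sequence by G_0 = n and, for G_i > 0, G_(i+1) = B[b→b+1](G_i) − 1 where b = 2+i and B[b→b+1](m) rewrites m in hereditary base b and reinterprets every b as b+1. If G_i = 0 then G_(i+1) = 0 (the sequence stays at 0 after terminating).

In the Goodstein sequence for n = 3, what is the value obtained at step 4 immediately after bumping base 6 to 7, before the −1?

(0) 3|_2 = 2 + 1 ↦ 3 + 1|_3 = 4 ⇒ 3
(1) 3|_3 = 3 ↦ 4|_4 = 4 ⇒ 3
(2) 3|_4 = 3 ↦ 3|_5 = 3 ⇒ 2
(3) 2|_5 = 2 ↦ 2|_6 = 2 ⇒ 1
(4) 1|_6 = 1 ↦ 1|_7 = 1 ⇒ 0

1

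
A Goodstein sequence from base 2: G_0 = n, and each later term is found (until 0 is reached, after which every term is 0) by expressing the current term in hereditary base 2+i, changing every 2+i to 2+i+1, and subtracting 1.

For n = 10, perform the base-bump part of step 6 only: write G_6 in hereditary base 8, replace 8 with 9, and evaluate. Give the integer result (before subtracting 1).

1937434593

10 —HB2→ 2^(2 + 1) + 2 —bump→ 3^(3 + 1) + 3 = 84 —(−1)→ 83
83 —HB3→ 3^(3 + 1) + 2 —bump→ 4^(4 + 1) + 2 = 1026 —(−1)→ 1025
1025 —HB4→ 4^(4 + 1) + 1 —bump→ 5^(5 + 1) + 1 = 15626 —(−1)→ 15625
15625 —HB5→ 5^(5 + 1) —bump→ 6^(6 + 1) = 279936 —(−1)→ 279935
279935 —HB6→ 5·6^6 + 5·6^5 + 5·6^4 + 5·6^3 + 5·6^2 + 5·6 + 5 —bump→ 5·7^7 + 5·7^5 + 5·7^4 + 5·7^3 + 5·7^2 + 5·7 + 5 = 4215755 —(−1)→ 4215754
4215754 —HB7→ 5·7^7 + 5·7^5 + 5·7^4 + 5·7^3 + 5·7^2 + 5·7 + 4 —bump→ 5·8^8 + 5·8^5 + 5·8^4 + 5·8^3 + 5·8^2 + 5·8 + 4 = 84073324 —(−1)→ 84073323
84073323 —HB8→ 5·8^8 + 5·8^5 + 5·8^4 + 5·8^3 + 5·8^2 + 5·8 + 3 —bump→ 5·9^9 + 5·9^5 + 5·9^4 + 5·9^3 + 5·9^2 + 5·9 + 3 = 1937434593 —(−1)→ 1937434592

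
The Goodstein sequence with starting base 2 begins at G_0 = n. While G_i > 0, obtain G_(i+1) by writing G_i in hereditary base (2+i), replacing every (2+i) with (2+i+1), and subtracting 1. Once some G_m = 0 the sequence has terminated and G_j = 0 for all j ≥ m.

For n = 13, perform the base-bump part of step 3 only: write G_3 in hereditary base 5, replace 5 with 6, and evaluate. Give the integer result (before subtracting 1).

(0) 13|_2 = 2^(2 + 1) + 2^2 + 1 ↦ 3^(3 + 1) + 3^3 + 1|_3 = 109 ⇒ 108
(1) 108|_3 = 3^(3 + 1) + 3^3 ↦ 4^(4 + 1) + 4^4|_4 = 1280 ⇒ 1279
(2) 1279|_4 = 4^(4 + 1) + 3·4^3 + 3·4^2 + 3·4 + 3 ↦ 5^(5 + 1) + 3·5^3 + 3·5^2 + 3·5 + 3|_5 = 16093 ⇒ 16092
(3) 16092|_5 = 5^(5 + 1) + 3·5^3 + 3·5^2 + 3·5 + 2 ↦ 6^(6 + 1) + 3·6^3 + 3·6^2 + 3·6 + 2|_6 = 280712 ⇒ 280711

280712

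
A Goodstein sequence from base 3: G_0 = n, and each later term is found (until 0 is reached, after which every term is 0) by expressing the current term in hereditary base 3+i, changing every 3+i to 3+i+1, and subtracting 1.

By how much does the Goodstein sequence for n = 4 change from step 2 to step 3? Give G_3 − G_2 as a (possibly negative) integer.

4 —HB3→ 3 + 1 —bump→ 4 + 1 = 5 —(−1)→ 4
4 —HB4→ 4 —bump→ 5 = 5 —(−1)→ 4
4 —HB5→ 4 —bump→ 4 = 4 —(−1)→ 3

-1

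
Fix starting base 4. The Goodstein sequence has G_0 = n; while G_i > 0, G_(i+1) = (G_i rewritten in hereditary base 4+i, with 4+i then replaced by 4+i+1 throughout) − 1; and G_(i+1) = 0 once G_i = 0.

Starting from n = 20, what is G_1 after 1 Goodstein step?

i=0: 20 = 4^2 + 4 (b=4); 4→5: 5^2 + 5 = 30; 30−1 = 29
i=1: 29 = 5^2 + 4 (b=5); 5→6: 6^2 + 4 = 40; 40−1 = 39

29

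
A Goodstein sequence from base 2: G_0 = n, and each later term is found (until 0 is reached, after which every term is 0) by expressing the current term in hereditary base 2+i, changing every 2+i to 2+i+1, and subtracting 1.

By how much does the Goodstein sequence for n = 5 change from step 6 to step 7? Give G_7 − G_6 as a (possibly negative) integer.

5 —HB2→ 2^2 + 1 —bump→ 3^3 + 1 = 28 —(−1)→ 27
27 —HB3→ 3^3 —bump→ 4^4 = 256 —(−1)→ 255
255 —HB4→ 3·4^3 + 3·4^2 + 3·4 + 3 —bump→ 3·5^3 + 3·5^2 + 3·5 + 3 = 468 —(−1)→ 467
467 —HB5→ 3·5^3 + 3·5^2 + 3·5 + 2 —bump→ 3·6^3 + 3·6^2 + 3·6 + 2 = 776 —(−1)→ 775
775 —HB6→ 3·6^3 + 3·6^2 + 3·6 + 1 —bump→ 3·7^3 + 3·7^2 + 3·7 + 1 = 1198 —(−1)→ 1197
1197 —HB7→ 3·7^3 + 3·7^2 + 3·7 —bump→ 3·8^3 + 3·8^2 + 3·8 = 1752 —(−1)→ 1751
1751 —HB8→ 3·8^3 + 3·8^2 + 2·8 + 7 —bump→ 3·9^3 + 3·9^2 + 2·9 + 7 = 2455 —(−1)→ 2454

703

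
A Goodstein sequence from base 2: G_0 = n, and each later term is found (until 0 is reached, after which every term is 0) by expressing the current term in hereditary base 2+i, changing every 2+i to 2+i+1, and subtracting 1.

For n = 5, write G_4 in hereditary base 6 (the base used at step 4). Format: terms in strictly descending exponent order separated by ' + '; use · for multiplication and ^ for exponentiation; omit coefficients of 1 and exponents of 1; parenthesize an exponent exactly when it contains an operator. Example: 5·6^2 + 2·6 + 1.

3·6^3 + 3·6^2 + 3·6 + 1

step 0: 5 = 2^2 + 1; sub 3 for 2: 3^3 + 1; = 28; G_1 = 28−1 = 27
step 1: 27 = 3^3; sub 4 for 3: 4^4; = 256; G_2 = 256−1 = 255
step 2: 255 = 3·4^3 + 3·4^2 + 3·4 + 3; sub 5 for 4: 3·5^3 + 3·5^2 + 3·5 + 3; = 468; G_3 = 468−1 = 467
step 3: 467 = 3·5^3 + 3·5^2 + 3·5 + 2; sub 6 for 5: 3·6^3 + 3·6^2 + 3·6 + 2; = 776; G_4 = 776−1 = 775
step 4: 775 = 3·6^3 + 3·6^2 + 3·6 + 1; sub 7 for 6: 3·7^3 + 3·7^2 + 3·7 + 1; = 1198; G_5 = 1198−1 = 1197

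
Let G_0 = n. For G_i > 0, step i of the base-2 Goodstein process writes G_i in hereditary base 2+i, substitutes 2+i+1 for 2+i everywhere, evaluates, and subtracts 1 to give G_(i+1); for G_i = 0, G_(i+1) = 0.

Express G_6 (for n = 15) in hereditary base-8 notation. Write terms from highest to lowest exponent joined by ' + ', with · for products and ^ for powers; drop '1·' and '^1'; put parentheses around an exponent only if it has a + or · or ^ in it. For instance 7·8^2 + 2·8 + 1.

8^(8 + 1) + 7·8^7 + 7·8^6 + 7·8^5 + 7·8^4 + 7·8^3 + 7·8^2 + 7·8 + 7

[0] 15 ≡ 2^(2 + 1) + 2^2 + 2 + 1 (base 2). Lift 3: 112. −1: 111.
[1] 111 ≡ 3^(3 + 1) + 3^3 + 3 (base 3). Lift 4: 1284. −1: 1283.
[2] 1283 ≡ 4^(4 + 1) + 4^4 + 3 (base 4). Lift 5: 18753. −1: 18752.
[3] 18752 ≡ 5^(5 + 1) + 5^5 + 2 (base 5). Lift 6: 326594. −1: 326593.
[4] 326593 ≡ 6^(6 + 1) + 6^6 + 1 (base 6). Lift 7: 6588345. −1: 6588344.
[5] 6588344 ≡ 7^(7 + 1) + 7^7 (base 7). Lift 8: 150994944. −1: 150994943.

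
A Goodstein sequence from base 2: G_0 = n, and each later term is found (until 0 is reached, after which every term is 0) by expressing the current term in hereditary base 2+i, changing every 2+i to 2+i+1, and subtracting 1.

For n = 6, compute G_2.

[0] 6 ≡ 2^2 + 2 (base 2). Lift 3: 30. −1: 29.
[1] 29 ≡ 3^3 + 2 (base 3). Lift 4: 258. −1: 257.
[2] 257 ≡ 4^4 + 1 (base 4). Lift 5: 3126. −1: 3125.

257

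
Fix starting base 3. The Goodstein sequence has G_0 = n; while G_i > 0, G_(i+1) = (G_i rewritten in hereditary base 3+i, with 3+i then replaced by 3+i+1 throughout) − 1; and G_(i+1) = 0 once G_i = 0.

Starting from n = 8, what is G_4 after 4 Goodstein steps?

G_0=8  [base 3] 2·3 + 2  →[3↦4]→  2·4 + 2 = 10  −1 ⇒ G_1=9
G_1=9  [base 4] 2·4 + 1  →[4↦5]→  2·5 + 1 = 11  −1 ⇒ G_2=10
G_2=10  [base 5] 2·5  →[5↦6]→  2·6 = 12  −1 ⇒ G_3=11
G_3=11  [base 6] 6 + 5  →[6↦7]→  7 + 5 = 12  −1 ⇒ G_4=11
G_4=11  [base 7] 7 + 4  →[7↦8]→  8 + 4 = 12  −1 ⇒ G_5=11

11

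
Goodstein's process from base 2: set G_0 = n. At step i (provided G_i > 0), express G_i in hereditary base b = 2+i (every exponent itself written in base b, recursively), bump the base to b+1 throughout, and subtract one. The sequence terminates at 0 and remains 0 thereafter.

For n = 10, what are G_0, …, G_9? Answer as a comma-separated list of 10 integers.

[0] 10 ≡ 2^(2 + 1) + 2 (base 2). Lift 3: 84. −1: 83.
[1] 83 ≡ 3^(3 + 1) + 2 (base 3). Lift 4: 1026. −1: 1025.
[2] 1025 ≡ 4^(4 + 1) + 1 (base 4). Lift 5: 15626. −1: 15625.
[3] 15625 ≡ 5^(5 + 1) (base 5). Lift 6: 279936. −1: 279935.
[4] 279935 ≡ 5·6^6 + 5·6^5 + 5·6^4 + 5·6^3 + 5·6^2 + 5·6 + 5 (base 6). Lift 7: 4215755. −1: 4215754.
[5] 4215754 ≡ 5·7^7 + 5·7^5 + 5·7^4 + 5·7^3 + 5·7^2 + 5·7 + 4 (base 7). Lift 8: 84073324. −1: 84073323.
[6] 84073323 ≡ 5·8^8 + 5·8^5 + 5·8^4 + 5·8^3 + 5·8^2 + 5·8 + 3 (base 8). Lift 9: 1937434593. −1: 1937434592.
[7] 1937434592 ≡ 5·9^9 + 5·9^5 + 5·9^4 + 5·9^3 + 5·9^2 + 5·9 + 2 (base 9). Lift 10: 50000555552. −1: 50000555551.
[8] 50000555551 ≡ 5·10^10 + 5·10^5 + 5·10^4 + 5·10^3 + 5·10^2 + 5·10 + 1 (base 10). Lift 11: 1426559238831. −1: 1426559238830.

10, 83, 1025, 15625, 279935, 4215754, 84073323, 1937434592, 50000555551, 1426559238830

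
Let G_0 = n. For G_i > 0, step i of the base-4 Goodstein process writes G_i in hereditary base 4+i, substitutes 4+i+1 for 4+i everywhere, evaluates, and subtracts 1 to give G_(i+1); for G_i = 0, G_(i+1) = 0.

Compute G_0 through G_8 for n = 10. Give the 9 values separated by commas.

10 —HB4→ 2·4 + 2 —bump→ 2·5 + 2 = 12 —(−1)→ 11
11 —HB5→ 2·5 + 1 —bump→ 2·6 + 1 = 13 —(−1)→ 12
12 —HB6→ 2·6 —bump→ 2·7 = 14 —(−1)→ 13
13 —HB7→ 7 + 6 —bump→ 8 + 6 = 14 —(−1)→ 13
13 —HB8→ 8 + 5 —bump→ 9 + 5 = 14 —(−1)→ 13
13 —HB9→ 9 + 4 —bump→ 10 + 4 = 14 —(−1)→ 13
13 —HB10→ 10 + 3 —bump→ 11 + 3 = 14 —(−1)→ 13
13 —HB11→ 11 + 2 —bump→ 12 + 2 = 14 —(−1)→ 13

10, 11, 12, 13, 13, 13, 13, 13, 13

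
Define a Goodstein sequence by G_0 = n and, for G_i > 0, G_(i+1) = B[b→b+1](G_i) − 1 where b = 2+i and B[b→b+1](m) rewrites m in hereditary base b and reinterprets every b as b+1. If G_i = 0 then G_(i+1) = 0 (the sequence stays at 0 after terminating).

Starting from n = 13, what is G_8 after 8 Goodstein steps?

100000003325

i=0: 13 = 2^(2 + 1) + 2^2 + 1 (b=2); 2→3: 3^(3 + 1) + 3^3 + 1 = 109; 109−1 = 108
i=1: 108 = 3^(3 + 1) + 3^3 (b=3); 3→4: 4^(4 + 1) + 4^4 = 1280; 1280−1 = 1279
i=2: 1279 = 4^(4 + 1) + 3·4^3 + 3·4^2 + 3·4 + 3 (b=4); 4→5: 5^(5 + 1) + 3·5^3 + 3·5^2 + 3·5 + 3 = 16093; 16093−1 = 16092
i=3: 16092 = 5^(5 + 1) + 3·5^3 + 3·5^2 + 3·5 + 2 (b=5); 5→6: 6^(6 + 1) + 3·6^3 + 3·6^2 + 3·6 + 2 = 280712; 280712−1 = 280711
i=4: 280711 = 6^(6 + 1) + 3·6^3 + 3·6^2 + 3·6 + 1 (b=6); 6→7: 7^(7 + 1) + 3·7^3 + 3·7^2 + 3·7 + 1 = 5765999; 5765999−1 = 5765998
i=5: 5765998 = 7^(7 + 1) + 3·7^3 + 3·7^2 + 3·7 (b=7); 7→8: 8^(8 + 1) + 3·8^3 + 3·8^2 + 3·8 = 134219480; 134219480−1 = 134219479
i=6: 134219479 = 8^(8 + 1) + 3·8^3 + 3·8^2 + 2·8 + 7 (b=8); 8→9: 9^(9 + 1) + 3·9^3 + 3·9^2 + 2·9 + 7 = 3486786856; 3486786856−1 = 3486786855
i=7: 3486786855 = 9^(9 + 1) + 3·9^3 + 3·9^2 + 2·9 + 6 (b=9); 9→10: 10^(10 + 1) + 3·10^3 + 3·10^2 + 2·10 + 6 = 100000003326; 100000003326−1 = 100000003325
i=8: 100000003325 = 10^(10 + 1) + 3·10^3 + 3·10^2 + 2·10 + 5 (b=10); 10→11: 11^(11 + 1) + 3·11^3 + 3·11^2 + 2·11 + 5 = 3138428381104; 3138428381104−1 = 3138428381103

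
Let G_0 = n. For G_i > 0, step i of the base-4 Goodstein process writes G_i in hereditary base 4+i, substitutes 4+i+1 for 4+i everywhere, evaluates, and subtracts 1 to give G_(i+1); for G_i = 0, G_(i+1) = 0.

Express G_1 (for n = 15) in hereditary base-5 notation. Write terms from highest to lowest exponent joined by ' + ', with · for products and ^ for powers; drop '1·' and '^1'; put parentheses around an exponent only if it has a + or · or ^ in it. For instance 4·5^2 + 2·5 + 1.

step 0: 15 = 3·4 + 3; sub 5 for 4: 3·5 + 3; = 18; G_1 = 18−1 = 17
step 1: 17 = 3·5 + 2; sub 6 for 5: 3·6 + 2; = 20; G_2 = 20−1 = 19

3·5 + 2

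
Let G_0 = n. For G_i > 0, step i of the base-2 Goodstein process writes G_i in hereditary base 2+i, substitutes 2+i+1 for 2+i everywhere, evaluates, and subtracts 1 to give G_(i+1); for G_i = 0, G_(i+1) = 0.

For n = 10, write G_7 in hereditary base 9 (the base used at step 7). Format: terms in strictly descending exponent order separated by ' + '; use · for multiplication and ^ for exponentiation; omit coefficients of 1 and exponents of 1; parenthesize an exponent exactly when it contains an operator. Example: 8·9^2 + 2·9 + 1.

[0] 10 ≡ 2^(2 + 1) + 2 (base 2). Lift 3: 84. −1: 83.
[1] 83 ≡ 3^(3 + 1) + 2 (base 3). Lift 4: 1026. −1: 1025.
[2] 1025 ≡ 4^(4 + 1) + 1 (base 4). Lift 5: 15626. −1: 15625.
[3] 15625 ≡ 5^(5 + 1) (base 5). Lift 6: 279936. −1: 279935.
[4] 279935 ≡ 5·6^6 + 5·6^5 + 5·6^4 + 5·6^3 + 5·6^2 + 5·6 + 5 (base 6). Lift 7: 4215755. −1: 4215754.
[5] 4215754 ≡ 5·7^7 + 5·7^5 + 5·7^4 + 5·7^3 + 5·7^2 + 5·7 + 4 (base 7). Lift 8: 84073324. −1: 84073323.
[6] 84073323 ≡ 5·8^8 + 5·8^5 + 5·8^4 + 5·8^3 + 5·8^2 + 5·8 + 3 (base 8). Lift 9: 1937434593. −1: 1937434592.
[7] 1937434592 ≡ 5·9^9 + 5·9^5 + 5·9^4 + 5·9^3 + 5·9^2 + 5·9 + 2 (base 9). Lift 10: 50000555552. −1: 50000555551.

5·9^9 + 5·9^5 + 5·9^4 + 5·9^3 + 5·9^2 + 5·9 + 2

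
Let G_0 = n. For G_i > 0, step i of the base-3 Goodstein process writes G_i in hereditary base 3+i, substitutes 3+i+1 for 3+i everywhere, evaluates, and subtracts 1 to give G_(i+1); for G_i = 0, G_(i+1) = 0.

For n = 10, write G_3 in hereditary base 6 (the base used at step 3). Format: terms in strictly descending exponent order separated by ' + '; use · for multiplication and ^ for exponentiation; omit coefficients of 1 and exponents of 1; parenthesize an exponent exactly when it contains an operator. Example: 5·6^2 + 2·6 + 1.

G_0 = 10. HB_3(10) = 3^2 + 1. Bump = 17. G_1 = 16.
G_1 = 16. HB_4(16) = 4^2. Bump = 25. G_2 = 24.
G_2 = 24. HB_5(24) = 4·5 + 4. Bump = 28. G_3 = 27.
G_3 = 27. HB_6(27) = 4·6 + 3. Bump = 31. G_4 = 30.

4·6 + 3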